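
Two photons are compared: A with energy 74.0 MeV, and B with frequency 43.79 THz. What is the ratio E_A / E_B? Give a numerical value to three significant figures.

E_A = 1.186e-11 J (from energy = 74.0 MeV, via E given directly).
E_B = 2.902e-20 J (from frequency = 43.79 THz, via E = hf).
Ratio = 1.186e-11 / 2.902e-20 = 4.09e8.

4.09e8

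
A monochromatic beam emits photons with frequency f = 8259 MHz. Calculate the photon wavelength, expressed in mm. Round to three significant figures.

36.3 mm

Convert to SI: f = 8259 MHz = 8.259·10^9 Hz.
The photon relation is λ = c/f, giving λ = 0.03630 m.
Converting to mm: λ = 36.30 mm ≈ 36.3 mm.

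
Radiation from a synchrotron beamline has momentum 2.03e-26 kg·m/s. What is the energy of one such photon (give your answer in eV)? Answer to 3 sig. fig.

38.0 eV

(c = 2.99792458e8 m/s, 1 eV = 1.602176634e-19 J.)
For a photon E = pc, so E = 6.086e-18 J.
Converting to eV: E = 37.98 eV ≈ 38.0 eV.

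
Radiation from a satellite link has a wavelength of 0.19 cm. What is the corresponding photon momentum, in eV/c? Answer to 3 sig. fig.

Use h = 6.62607015e-34 J·s, c = 2.99792458e8 m/s, 1 eV = 1.602176634e-19 J.
Convert to SI: λ = 0.19 cm = 0.0019 m.
Since p = h/λ for a photon, p = 3.487e-31 kg·m/s.
Converting to eV/c: p = 6.525e-4 eV/c ≈ 6.53e-4 eV/c.

6.53e-4 eV/c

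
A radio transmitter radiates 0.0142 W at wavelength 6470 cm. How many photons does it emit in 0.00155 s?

7.17 × 10^21 photons

Total energy: E_total = P·t = 0.0142 × 0.00155 = 2.201 × 10^-5 J.
Per-photon energy: E = 3.070 × 10^-27 J.
N = E_total / E_photon = 7.17 × 10^21.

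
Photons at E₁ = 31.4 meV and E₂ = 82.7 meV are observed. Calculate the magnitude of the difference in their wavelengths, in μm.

24.5 μm

Using λ = hc/E: λ₁ = 3.949 × 10^-5 m, λ₂ = 1.499 × 10^-5 m.
|Δλ| = |3.949 × 10^-5 − 1.499 × 10^-5| = 2.45 × 10^-5 m = 24.5 μm.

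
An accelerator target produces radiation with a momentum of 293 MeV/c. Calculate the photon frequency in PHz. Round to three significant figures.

(h = 6.62607015 × 10^-34 J·s, c = 2.99792458 × 10^8 m/s, 1 eV = 1.602176634 × 10^-19 J.)
First convert: p = 293 MeV/c = 1.5659 × 10^-19 kg·m/s.
For a photon f = pc/h, so f = 7.085 × 10^22 Hz.
Converting to PHz: f = 7.085 × 10^7 PHz ≈ 7.08 × 10^7 PHz.

7.08 × 10^7 PHz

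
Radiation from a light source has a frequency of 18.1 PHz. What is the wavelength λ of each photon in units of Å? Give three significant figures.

First convert: f = 18.1 PHz = 1.81e16 Hz.
Since λ = c/f for a photon, λ = 1.656e-8 m.
Converting to Å: λ = 165.6 Å ≈ 166 Å.

166 Å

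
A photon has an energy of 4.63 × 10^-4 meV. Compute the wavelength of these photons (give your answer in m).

2.68 m

In SI units: E = 4.63 × 10^-4 meV = 7.4181 × 10^-26 J.
Apply λ = hc/E: λ = 2.678 m.
So λ ≈ 2.68 m.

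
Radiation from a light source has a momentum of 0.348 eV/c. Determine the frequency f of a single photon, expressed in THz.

84.1 THz

(h = 6.62607015·10^-34 J·s, c = 2.99792458·10^8 m/s, 1 eV = 1.602176634·10^-19 J.)
First convert: p = 0.348 eV/c = 1.8598·10^-28 kg·m/s.
Since f = pc/h for a photon, f = 8.415·10^13 Hz.
Converting to THz: f = 84.15 THz ≈ 84.1 THz.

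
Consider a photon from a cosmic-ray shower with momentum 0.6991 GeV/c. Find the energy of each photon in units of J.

1.12·10^-10 J

Use c = 2.99792458·10^8 m/s, 1 eV = 1.602176634·10^-19 J.
In SI units: p = 0.6991 GeV/c = 3.7362·10^-19 kg·m/s.
The photon relation is E = pc, giving E = 1.120·10^-10 J.
So E ≈ 1.12·10^-10 J.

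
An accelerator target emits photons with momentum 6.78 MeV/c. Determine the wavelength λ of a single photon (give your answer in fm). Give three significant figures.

183 fm

In SI units: p = 6.78 MeV/c = 3.6234e-21 kg·m/s.
Since λ = h/p for a photon, λ = 1.829e-13 m.
Converting to fm: λ = 182.9 fm ≈ 183 fm.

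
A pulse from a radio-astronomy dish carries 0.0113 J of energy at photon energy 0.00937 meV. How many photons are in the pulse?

Per-photon energy: E = 1.501 × 10^-24 J (from energy = 0.00937 meV).
N = E_total / E_photon = 0.0113 J / 1.501 × 10^-24 J = 7.53 × 10^21.

7.53 × 10^21 photons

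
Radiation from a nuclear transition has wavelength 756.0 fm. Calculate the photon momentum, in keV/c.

Convert to SI: λ = 756.0 fm = 7.560e-13 m.
Since p = h/λ for a photon, p = 8.765e-22 kg·m/s.
Converting to keV/c: p = 1640 keV/c ≈ 1640 keV/c.

1640 keV/c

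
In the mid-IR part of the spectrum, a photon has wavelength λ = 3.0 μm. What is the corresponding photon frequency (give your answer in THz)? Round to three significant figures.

Take c = 2.99792458e8 m/s.
First convert: λ = 3.0 μm = 3.0e-6 m.
For a photon f = c/λ, so f = 9.993e13 Hz.
Converting to THz: f = 99.93 THz ≈ 99.9 THz.

99.9 THz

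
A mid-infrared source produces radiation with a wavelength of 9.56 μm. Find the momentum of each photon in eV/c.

0.130 eV/c

First convert: λ = 9.56 μm = 9.56 × 10^-6 m.
For a photon p = h/λ, so p = 6.931 × 10^-29 kg·m/s.
Converting to eV/c: p = 0.1297 eV/c ≈ 0.130 eV/c.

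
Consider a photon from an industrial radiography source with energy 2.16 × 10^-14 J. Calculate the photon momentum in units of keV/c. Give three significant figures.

135 keV/c

Use c = 2.99792458 × 10^8 m/s, 1 eV = 1.602176634 × 10^-19 J.
For a photon p = E/c, so p = 7.205 × 10^-23 kg·m/s.
Converting to keV/c: p = 134.8 keV/c ≈ 135 keV/c.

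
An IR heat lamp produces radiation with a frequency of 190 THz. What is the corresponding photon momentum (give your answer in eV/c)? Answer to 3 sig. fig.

In SI units: f = 190 THz = 1.9 × 10^14 Hz.
The photon relation is p = hf/c, giving p = 4.199 × 10^-28 kg·m/s.
Converting to eV/c: p = 0.7858 eV/c ≈ 0.786 eV/c.

0.786 eV/c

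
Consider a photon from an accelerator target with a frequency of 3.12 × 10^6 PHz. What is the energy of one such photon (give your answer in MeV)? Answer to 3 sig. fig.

Convert to SI: f = 3.12 × 10^6 PHz = 3.12 × 10^21 Hz.
Apply E = hf: E = 2.067 × 10^-12 J.
Converting to MeV: E = 12.90 MeV ≈ 12.9 MeV.

12.9 MeV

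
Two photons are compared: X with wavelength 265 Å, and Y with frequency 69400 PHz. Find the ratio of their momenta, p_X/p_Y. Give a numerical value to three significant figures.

1.63e-4

p_X = 2.500e-26 kg·m/s (from wavelength = 265 Å, via p = h/λ).
p_Y = 1.534e-22 kg·m/s (from frequency = 69400 PHz, via p = hf/c).
Ratio = 2.500e-26 / 1.534e-22 = 1.63e-4.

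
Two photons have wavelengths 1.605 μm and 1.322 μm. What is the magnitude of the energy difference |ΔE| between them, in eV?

Using E = hc/λ: E₁ = 1.2377·10^-19 J, E₂ = 1.5026·10^-19 J.
|ΔE| = |1.2377·10^-19 − 1.5026·10^-19| = 2.65·10^-20 J = 0.165 eV.

0.165 eV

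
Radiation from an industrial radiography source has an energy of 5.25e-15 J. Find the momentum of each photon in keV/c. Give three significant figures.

32.8 keV/c

The photon relation is p = E/c, giving p = 1.751e-23 kg·m/s.
Converting to keV/c: p = 32.77 keV/c ≈ 32.8 keV/c.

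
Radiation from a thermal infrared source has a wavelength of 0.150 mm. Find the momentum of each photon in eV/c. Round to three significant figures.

First convert: λ = 0.150 mm = 1.50e-4 m.
Apply p = h/λ: p = 4.417e-30 kg·m/s.
Converting to eV/c: p = 0.008266 eV/c ≈ 8.27e-3 eV/c.

8.27e-3 eV/c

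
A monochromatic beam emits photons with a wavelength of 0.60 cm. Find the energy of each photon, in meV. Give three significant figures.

0.207 meV

First convert: λ = 0.60 cm = 0.0060 m.
The photon relation is E = hc/λ, giving E = 3.311e-23 J.
Converting to meV: E = 0.2066 meV ≈ 0.207 meV.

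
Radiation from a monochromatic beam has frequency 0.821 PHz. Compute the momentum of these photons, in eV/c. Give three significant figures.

Take h = 6.62607015 × 10^-34 J·s, c = 2.99792458 × 10^8 m/s, 1 eV = 1.602176634 × 10^-19 J.
In SI units: f = 0.821 PHz = 8.21 × 10^14 Hz.
The photon relation is p = hf/c, giving p = 1.815 × 10^-27 kg·m/s.
Converting to eV/c: p = 3.395 eV/c ≈ 3.40 eV/c.

3.40 eV/c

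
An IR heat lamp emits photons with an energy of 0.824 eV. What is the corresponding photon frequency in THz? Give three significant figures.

199 THz

(h = 6.62607015 × 10^-34 J·s, 1 eV = 1.602176634 × 10^-19 J.)
In SI units: E = 0.824 eV = 1.3202 × 10^-19 J.
For a photon f = E/h, so f = 1.992 × 10^14 Hz.
Converting to THz: f = 199.2 THz ≈ 199 THz.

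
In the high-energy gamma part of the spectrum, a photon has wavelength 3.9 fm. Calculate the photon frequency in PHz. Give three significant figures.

Convert to SI: λ = 3.9 fm = 3.9e-15 m.
Apply f = c/λ: f = 7.687e22 Hz.
Converting to PHz: f = 7.687e7 PHz ≈ 7.69e7 PHz.

7.69e7 PHz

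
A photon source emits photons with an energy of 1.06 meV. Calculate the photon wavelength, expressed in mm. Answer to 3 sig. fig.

1.17 mm

(h = 6.62607015e-34 J·s, c = 2.99792458e8 m/s, 1 eV = 1.602176634e-19 J.)
In SI units: E = 1.06 meV = 1.6983e-22 J.
The photon relation is λ = hc/E, giving λ = 0.001170 m.
Converting to mm: λ = 1.170 mm ≈ 1.17 mm.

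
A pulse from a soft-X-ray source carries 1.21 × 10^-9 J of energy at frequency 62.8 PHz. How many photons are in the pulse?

Per-photon energy: E = 4.161 × 10^-17 J (from frequency = 62.8 PHz).
N = E_total / E_photon = 1.21 × 10^-9 J / 4.161 × 10^-17 J = 2.91 × 10^7.

2.91 × 10^7 photons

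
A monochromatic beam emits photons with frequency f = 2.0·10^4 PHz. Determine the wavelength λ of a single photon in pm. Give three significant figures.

15.0 pm

(c = 2.99792458·10^8 m/s.)
First convert: f = 2.0·10^4 PHz = 2.0·10^19 Hz.
Since λ = c/f for a photon, λ = 1.499·10^-11 m.
Converting to pm: λ = 14.99 pm ≈ 15.0 pm.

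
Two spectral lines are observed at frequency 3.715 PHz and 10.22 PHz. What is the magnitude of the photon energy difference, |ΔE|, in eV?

26.9 eV

Using E = hf: E₁ = 2.4616·10^-18 J, E₂ = 6.7718·10^-18 J.
|ΔE| = |2.4616·10^-18 − 6.7718·10^-18| = 4.31·10^-18 J = 26.9 eV.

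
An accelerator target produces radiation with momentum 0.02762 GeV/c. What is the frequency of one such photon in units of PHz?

6.68e6 PHz

Convert to SI: p = 0.02762 GeV/c = 1.4761e-20 kg·m/s.
The photon relation is f = pc/h, giving f = 6.678e21 Hz.
Converting to PHz: f = 6.678e6 PHz ≈ 6.68e6 PHz.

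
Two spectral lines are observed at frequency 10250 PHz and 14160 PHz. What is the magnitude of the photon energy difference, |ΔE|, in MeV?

0.0162 MeV

Using E = hf: E₁ = 6.7917e-15 J, E₂ = 9.3825e-15 J.
|ΔE| = |6.7917e-15 − 9.3825e-15| = 2.59e-15 J = 0.0162 MeV.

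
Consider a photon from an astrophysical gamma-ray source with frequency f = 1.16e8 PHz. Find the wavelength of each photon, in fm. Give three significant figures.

Use c = 2.99792458e8 m/s.
In SI units: f = 1.16e8 PHz = 1.16e23 Hz.
For a photon λ = c/f, so λ = 2.584e-15 m.
Converting to fm: λ = 2.584 fm ≈ 2.58 fm.

2.58 fm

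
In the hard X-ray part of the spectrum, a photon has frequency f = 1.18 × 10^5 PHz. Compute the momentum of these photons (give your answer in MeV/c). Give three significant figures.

0.488 MeV/c

In SI units: f = 1.18 × 10^5 PHz = 1.18 × 10^20 Hz.
The photon relation is p = hf/c, giving p = 2.608 × 10^-22 kg·m/s.
Converting to MeV/c: p = 0.4880 MeV/c ≈ 0.488 MeV/c.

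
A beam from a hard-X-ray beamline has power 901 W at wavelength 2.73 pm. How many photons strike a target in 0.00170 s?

Total energy: E_total = P·t = 901 × 0.00170 = 1.532 J.
Per-photon energy: E = 7.276 × 10^-14 J.
N = E_total / E_photon = 2.11 × 10^13.

2.11 × 10^13 photons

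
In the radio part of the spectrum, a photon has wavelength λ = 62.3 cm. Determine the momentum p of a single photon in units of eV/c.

1.99e-6 eV/c

In SI units: λ = 62.3 cm = 0.623 m.
Apply p = h/λ: p = 1.064e-33 kg·m/s.
Converting to eV/c: p = 1.990e-6 eV/c ≈ 1.99e-6 eV/c.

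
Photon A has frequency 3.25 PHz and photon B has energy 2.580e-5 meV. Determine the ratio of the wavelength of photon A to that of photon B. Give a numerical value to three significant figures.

1.92e-9

λ_A = 9.224e-8 m (from frequency = 3.25 PHz, via λ = c/f).
λ_B = 48.06 m (from energy = 2.580e-5 meV, via λ = hc/E).
Ratio = 9.224e-8 / 48.06 = 1.92e-9.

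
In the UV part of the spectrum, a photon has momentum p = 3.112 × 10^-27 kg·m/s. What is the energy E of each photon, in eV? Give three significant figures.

5.82 eV

Use c = 2.99792458 × 10^8 m/s, 1 eV = 1.602176634 × 10^-19 J.
Since E = pc for a photon, E = 9.330 × 10^-19 J.
Converting to eV: E = 5.823 eV ≈ 5.82 eV.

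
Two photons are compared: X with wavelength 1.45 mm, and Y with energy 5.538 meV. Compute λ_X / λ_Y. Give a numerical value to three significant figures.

6.48

λ_X = 0.001450 m (from wavelength = 1.45 mm, via λ given directly).
λ_Y = 2.239e-4 m (from energy = 5.538 meV, via λ = hc/E).
Ratio = 0.001450 / 2.239e-4 = 6.48.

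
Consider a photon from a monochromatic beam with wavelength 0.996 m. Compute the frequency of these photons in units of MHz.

(c = 2.99792458 × 10^8 m/s.)
Apply f = c/λ: f = 3.010 × 10^8 Hz.
Converting to MHz: f = 301.0 MHz ≈ 301 MHz.

301 MHz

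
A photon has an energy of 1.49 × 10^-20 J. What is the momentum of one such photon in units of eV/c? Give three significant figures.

Take c = 2.99792458 × 10^8 m/s, 1 eV = 1.602176634 × 10^-19 J.
Since p = E/c for a photon, p = 4.970 × 10^-29 kg·m/s.
Converting to eV/c: p = 0.09300 eV/c ≈ 0.0930 eV/c.

0.0930 eV/c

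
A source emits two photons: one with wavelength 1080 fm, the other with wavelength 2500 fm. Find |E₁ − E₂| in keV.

Using E = hc/λ: E₁ = 1.839 × 10^-13 J, E₂ = 7.946 × 10^-14 J.
|ΔE| = |1.839 × 10^-13 − 7.946 × 10^-14| = 1.04 × 10^-13 J = 652 keV.

652 keV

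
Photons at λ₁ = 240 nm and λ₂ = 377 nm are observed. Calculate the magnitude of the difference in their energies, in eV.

Using E = hc/λ: E₁ = 8.277e-19 J, E₂ = 5.269e-19 J.
|ΔE| = |8.277e-19 − 5.269e-19| = 3.01e-19 J = 1.88 eV.

1.88 eV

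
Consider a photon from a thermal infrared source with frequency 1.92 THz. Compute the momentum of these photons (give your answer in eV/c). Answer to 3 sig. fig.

Use h = 6.62607015e-34 J·s, c = 2.99792458e8 m/s, 1 eV = 1.602176634e-19 J.
First convert: f = 1.92 THz = 1.92e12 Hz.
The photon relation is p = hf/c, giving p = 4.244e-30 kg·m/s.
Converting to eV/c: p = 0.007940 eV/c ≈ 7.94e-3 eV/c.

7.94e-3 eV/c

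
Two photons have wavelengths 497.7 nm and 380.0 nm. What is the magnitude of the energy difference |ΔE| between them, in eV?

0.772 eV

Using E = hc/λ: E₁ = 3.9913e-19 J, E₂ = 5.2275e-19 J.
|ΔE| = |3.9913e-19 − 5.2275e-19| = 1.24e-19 J = 0.772 eV.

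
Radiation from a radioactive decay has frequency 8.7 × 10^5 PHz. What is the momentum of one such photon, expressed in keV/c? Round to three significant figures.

3600 keV/c

In SI units: f = 8.7 × 10^5 PHz = 8.7 × 10^20 Hz.
Since p = hf/c for a photon, p = 1.923 × 10^-21 kg·m/s.
Converting to keV/c: p = 3598 keV/c ≈ 3600 keV/c.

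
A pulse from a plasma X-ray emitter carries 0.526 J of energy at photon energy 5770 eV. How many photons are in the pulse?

5.69 × 10^14 photons

Per-photon energy: E = 9.245 × 10^-16 J (from energy = 5770 eV).
N = E_total / E_photon = 0.526 J / 9.245 × 10^-16 J = 5.69 × 10^14.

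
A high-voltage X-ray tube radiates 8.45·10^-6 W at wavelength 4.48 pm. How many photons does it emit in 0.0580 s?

Total energy: E_total = P·t = 8.45·10^-6 × 0.0580 = 4.901·10^-7 J.
Per-photon energy: E = 4.434·10^-14 J.
N = E_total / E_photon = 1.11·10^7.

1.11·10^7 photons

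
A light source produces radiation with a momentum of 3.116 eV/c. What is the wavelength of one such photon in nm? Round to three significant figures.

Convert to SI: p = 3.116 eV/c = 1.6653e-27 kg·m/s.
Apply λ = h/p: λ = 3.979e-7 m.
Converting to nm: λ = 397.9 nm ≈ 398 nm.

398 nm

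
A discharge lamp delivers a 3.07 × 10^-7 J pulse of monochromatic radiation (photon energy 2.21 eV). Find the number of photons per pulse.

Per-photon energy: E = 3.541 × 10^-19 J (from energy = 2.21 eV).
N = E_total / E_photon = 3.07 × 10^-7 J / 3.541 × 10^-19 J = 8.67 × 10^11.

8.67 × 10^11 photons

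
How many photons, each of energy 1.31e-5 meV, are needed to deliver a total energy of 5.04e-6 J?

Per-photon energy: E = 2.099e-27 J (from energy = 1.31e-5 meV).
N = E_total / E_photon = 5.04e-6 J / 2.099e-27 J = 2.40e21.

2.40e21 photons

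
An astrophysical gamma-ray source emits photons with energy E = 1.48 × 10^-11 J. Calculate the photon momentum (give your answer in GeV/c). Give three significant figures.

0.0924 GeV/c

Apply p = E/c: p = 4.937 × 10^-20 kg·m/s.
Converting to GeV/c: p = 0.09237 GeV/c ≈ 0.0924 GeV/c.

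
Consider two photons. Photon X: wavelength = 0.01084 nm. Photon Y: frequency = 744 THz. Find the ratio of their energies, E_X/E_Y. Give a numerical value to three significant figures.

3.72 × 10^4

E_X = 1.833 × 10^-14 J (from wavelength = 0.01084 nm, via E = hc/λ).
E_Y = 4.930 × 10^-19 J (from frequency = 744 THz, via E = hf).
Ratio = 1.833 × 10^-14 / 4.930 × 10^-19 = 3.72 × 10^4.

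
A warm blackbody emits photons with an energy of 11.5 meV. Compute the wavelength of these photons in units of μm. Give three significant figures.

108 μm

(h = 6.62607015 × 10^-34 J·s, c = 2.99792458 × 10^8 m/s, 1 eV = 1.602176634 × 10^-19 J.)
Convert to SI: E = 11.5 meV = 1.8425 × 10^-21 J.
The photon relation is λ = hc/E, giving λ = 1.078 × 10^-4 m.
Converting to μm: λ = 107.8 μm ≈ 108 μm.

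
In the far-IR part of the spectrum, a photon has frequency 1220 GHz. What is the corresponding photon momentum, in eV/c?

Use h = 6.62607015e-34 J·s, c = 2.99792458e8 m/s, 1 eV = 1.602176634e-19 J.
Convert to SI: f = 1220 GHz = 1.220e12 Hz.
For a photon p = hf/c, so p = 2.696e-30 kg·m/s.
Converting to eV/c: p = 0.005046 eV/c ≈ 5.05e-3 eV/c.

5.05e-3 eV/c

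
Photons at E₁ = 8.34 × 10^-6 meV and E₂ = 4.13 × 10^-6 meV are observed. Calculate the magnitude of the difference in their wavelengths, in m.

152 m

Using λ = hc/E: λ₁ = 148.7 m, λ₂ = 300.2 m.
|Δλ| = |148.7 − 300.2| = 152 m.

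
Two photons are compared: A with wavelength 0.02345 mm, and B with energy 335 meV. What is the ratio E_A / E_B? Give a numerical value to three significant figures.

0.158

E_A = 8.471e-21 J (from wavelength = 0.02345 mm, via E = hc/λ).
E_B = 5.367e-20 J (from energy = 335 meV, via E given directly).
Ratio = 8.471e-21 / 5.367e-20 = 0.158.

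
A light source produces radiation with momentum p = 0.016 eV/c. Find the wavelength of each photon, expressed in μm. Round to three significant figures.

First convert: p = 0.016 eV/c = 8.5509e-30 kg·m/s.
The photon relation is λ = h/p, giving λ = 7.749e-5 m.
Converting to μm: λ = 77.49 μm ≈ 77.5 μm.

77.5 μm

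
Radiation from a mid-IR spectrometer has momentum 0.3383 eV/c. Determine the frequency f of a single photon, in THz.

81.8 THz

(h = 6.62607015e-34 J·s, c = 2.99792458e8 m/s, 1 eV = 1.602176634e-19 J.)
Convert to SI: p = 0.3383 eV/c = 1.8080e-28 kg·m/s.
For a photon f = pc/h, so f = 8.180e13 Hz.
Converting to THz: f = 81.80 THz ≈ 81.8 THz.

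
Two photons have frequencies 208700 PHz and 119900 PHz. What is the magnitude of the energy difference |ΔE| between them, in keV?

Using E = hf: E₁ = 1.3829e-13 J, E₂ = 7.9447e-14 J.
|ΔE| = |1.3829e-13 − 7.9447e-14| = 5.88e-14 J = 367 keV.

367 keV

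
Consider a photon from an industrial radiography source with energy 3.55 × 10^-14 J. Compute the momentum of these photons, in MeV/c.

Take c = 2.99792458 × 10^8 m/s, 1 eV = 1.602176634 × 10^-19 J.
The photon relation is p = E/c, giving p = 1.184 × 10^-22 kg·m/s.
Converting to MeV/c: p = 0.2216 MeV/c ≈ 0.222 MeV/c.

0.222 MeV/c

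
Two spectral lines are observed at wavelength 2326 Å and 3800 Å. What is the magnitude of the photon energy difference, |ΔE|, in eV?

2.07 eV

Using E = hc/λ: E₁ = 8.5402e-19 J, E₂ = 5.2275e-19 J.
|ΔE| = |8.5402e-19 − 5.2275e-19| = 3.31e-19 J = 2.07 eV.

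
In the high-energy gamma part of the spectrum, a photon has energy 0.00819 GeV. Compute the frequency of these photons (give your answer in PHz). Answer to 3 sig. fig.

1.98e6 PHz

(h = 6.62607015e-34 J·s, 1 eV = 1.602176634e-19 J.)
Convert to SI: E = 0.00819 GeV = 1.3122e-12 J.
For a photon f = E/h, so f = 1.980e21 Hz.
Converting to PHz: f = 1.980e6 PHz ≈ 1.98e6 PHz.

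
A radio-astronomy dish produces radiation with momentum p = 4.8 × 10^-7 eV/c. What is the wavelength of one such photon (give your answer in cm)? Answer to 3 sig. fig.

(h = 6.62607015 × 10^-34 J·s, c = 2.99792458 × 10^8 m/s, 1 eV = 1.602176634 × 10^-19 J.)
First convert: p = 4.8 × 10^-7 eV/c = 2.5653 × 10^-34 kg·m/s.
Apply λ = h/p: λ = 2.583 m.
Converting to cm: λ = 258.3 cm ≈ 258 cm.

258 cm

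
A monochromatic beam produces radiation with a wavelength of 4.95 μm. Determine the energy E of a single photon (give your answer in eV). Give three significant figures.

0.250 eV

Use h = 6.62607015 × 10^-34 J·s, c = 2.99792458 × 10^8 m/s, 1 eV = 1.602176634 × 10^-19 J.
In SI units: λ = 4.95 μm = 4.95 × 10^-6 m.
The photon relation is E = hc/λ, giving E = 4.013 × 10^-20 J.
Converting to eV: E = 0.2505 eV ≈ 0.250 eV.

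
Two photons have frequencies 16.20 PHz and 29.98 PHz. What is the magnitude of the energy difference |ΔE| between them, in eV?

57.0 eV

Using E = hf: E₁ = 1.0734e-17 J, E₂ = 1.9865e-17 J.
|ΔE| = |1.0734e-17 − 1.9865e-17| = 9.13e-18 J = 57.0 eV.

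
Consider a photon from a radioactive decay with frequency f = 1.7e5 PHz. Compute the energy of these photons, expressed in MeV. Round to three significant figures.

Convert to SI: f = 1.7e5 PHz = 1.7e20 Hz.
Since E = hf for a photon, E = 1.126e-13 J.
Converting to MeV: E = 0.7031 MeV ≈ 0.703 MeV.

0.703 MeV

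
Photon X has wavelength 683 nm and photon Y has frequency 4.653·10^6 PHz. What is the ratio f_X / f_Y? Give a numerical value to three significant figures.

9.43·10^-8

f_X = 4.389·10^14 Hz (from wavelength = 683 nm, via f = c/λ).
f_Y = 4.653·10^21 Hz (from frequency = 4.653·10^6 PHz, via f given directly).
Ratio = 4.389·10^14 / 4.653·10^21 = 9.43·10^-8.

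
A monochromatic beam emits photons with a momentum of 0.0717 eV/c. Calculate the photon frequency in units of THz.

17.3 THz

In SI units: p = 0.0717 eV/c = 3.8319 × 10^-29 kg·m/s.
Apply f = pc/h: f = 1.734 × 10^13 Hz.
Converting to THz: f = 17.34 THz ≈ 17.3 THz.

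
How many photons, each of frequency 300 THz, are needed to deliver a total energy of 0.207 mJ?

1.04e15 photons

Per-photon energy: E = 1.988e-19 J (from frequency = 300 THz).
N = E_total / E_photon = 2.07e-4 J / 1.988e-19 J = 1.04e15.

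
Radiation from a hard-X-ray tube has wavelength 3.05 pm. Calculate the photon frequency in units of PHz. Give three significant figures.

(c = 2.99792458·10^8 m/s.)
In SI units: λ = 3.05 pm = 3.05·10^-12 m.
For a photon f = c/λ, so f = 9.829·10^19 Hz.
Converting to PHz: f = 98290 PHz ≈ 9.83·10^4 PHz.

9.83·10^4 PHz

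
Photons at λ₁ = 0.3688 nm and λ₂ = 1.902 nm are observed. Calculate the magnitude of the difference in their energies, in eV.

2710 eV

Using E = hc/λ: E₁ = 5.3862·10^-16 J, E₂ = 1.0444·10^-16 J.
|ΔE| = |5.3862·10^-16 − 1.0444·10^-16| = 4.34·10^-16 J = 2710 eV.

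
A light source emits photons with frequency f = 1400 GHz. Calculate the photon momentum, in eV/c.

5.79 × 10^-3 eV/c

First convert: f = 1400 GHz = 1.40 × 10^12 Hz.
Since p = hf/c for a photon, p = 3.094 × 10^-30 kg·m/s.
Converting to eV/c: p = 0.005790 eV/c ≈ 5.79 × 10^-3 eV/c.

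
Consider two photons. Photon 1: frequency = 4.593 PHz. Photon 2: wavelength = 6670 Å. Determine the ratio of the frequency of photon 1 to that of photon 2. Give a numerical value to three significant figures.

f_1 = 4.593 × 10^15 Hz (from frequency = 4.593 PHz, via f given directly).
f_2 = 4.495 × 10^14 Hz (from wavelength = 6670 Å, via f = c/λ).
Ratio = 4.593 × 10^15 / 4.495 × 10^14 = 10.2.

10.2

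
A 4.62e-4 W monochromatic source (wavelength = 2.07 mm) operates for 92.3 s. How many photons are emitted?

Total energy: E_total = P·t = 4.62e-4 × 92.3 = 0.04264 J.
Per-photon energy: E = 9.596e-23 J.
N = E_total / E_photon = 4.44e20.

4.44e20 photons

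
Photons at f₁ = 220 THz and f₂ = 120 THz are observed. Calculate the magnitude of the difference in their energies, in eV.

Using E = hf: E₁ = 1.458e-19 J, E₂ = 7.951e-20 J.
|ΔE| = |1.458e-19 − 7.951e-20| = 6.63e-20 J = 0.414 eV.

0.414 eV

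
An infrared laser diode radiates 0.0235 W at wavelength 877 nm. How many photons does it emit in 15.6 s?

1.62 × 10^18 photons

Total energy: E_total = P·t = 0.0235 × 15.6 = 0.3666 J.
Per-photon energy: E = 2.265 × 10^-19 J.
N = E_total / E_photon = 1.62 × 10^18.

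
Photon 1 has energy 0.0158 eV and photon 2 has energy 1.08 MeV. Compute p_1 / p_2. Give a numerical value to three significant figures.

1.46e-8

p_1 = 8.444e-30 kg·m/s (from energy = 0.0158 eV, via p = E/c).
p_2 = 5.772e-22 kg·m/s (from energy = 1.08 MeV, via p = E/c).
Ratio = 8.444e-30 / 5.772e-22 = 1.46e-8.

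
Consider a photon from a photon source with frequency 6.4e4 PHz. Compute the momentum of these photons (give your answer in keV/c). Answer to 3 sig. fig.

265 keV/c

In SI units: f = 6.4e4 PHz = 6.4e19 Hz.
For a photon p = hf/c, so p = 1.415e-22 kg·m/s.
Converting to keV/c: p = 264.7 keV/c ≈ 265 keV/c.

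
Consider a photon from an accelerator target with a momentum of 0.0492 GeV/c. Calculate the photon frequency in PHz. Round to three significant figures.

1.19 × 10^7 PHz

(h = 6.62607015 × 10^-34 J·s, c = 2.99792458 × 10^8 m/s, 1 eV = 1.602176634 × 10^-19 J.)
Convert to SI: p = 0.0492 GeV/c = 2.6294 × 10^-20 kg·m/s.
Apply f = pc/h: f = 1.190 × 10^22 Hz.
Converting to PHz: f = 1.190 × 10^7 PHz ≈ 1.19 × 10^7 PHz.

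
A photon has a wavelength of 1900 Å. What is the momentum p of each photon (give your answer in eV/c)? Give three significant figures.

First convert: λ = 1900 Å = 1.9e-7 m.
The photon relation is p = h/λ, giving p = 3.487e-27 kg·m/s.
Converting to eV/c: p = 6.525 eV/c ≈ 6.53 eV/c.

6.53 eV/c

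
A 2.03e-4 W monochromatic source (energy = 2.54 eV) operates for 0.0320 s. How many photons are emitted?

Total energy: E_total = P·t = 2.03e-4 × 0.0320 = 6.496e-6 J.
Per-photon energy: E = 4.070e-19 J.
N = E_total / E_photon = 1.60e13.

1.60e13 photons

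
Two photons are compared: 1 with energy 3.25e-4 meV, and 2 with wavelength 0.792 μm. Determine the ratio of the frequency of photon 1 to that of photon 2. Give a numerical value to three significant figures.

f_1 = 7.858e7 Hz (from energy = 3.25e-4 meV, via f = E/h).
f_2 = 3.785e14 Hz (from wavelength = 0.792 μm, via f = c/λ).
Ratio = 7.858e7 / 3.785e14 = 2.08e-7.

2.08e-7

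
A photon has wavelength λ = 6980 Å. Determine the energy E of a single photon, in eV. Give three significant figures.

1.78 eV

(h = 6.62607015·10^-34 J·s, c = 2.99792458·10^8 m/s, 1 eV = 1.602176634·10^-19 J.)
In SI units: λ = 6980 Å = 6.98·10^-7 m.
Apply E = hc/λ: E = 2.846·10^-19 J.
Converting to eV: E = 1.776 eV ≈ 1.78 eV.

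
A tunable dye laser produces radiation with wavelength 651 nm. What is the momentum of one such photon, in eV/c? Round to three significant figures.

Take h = 6.62607015e-34 J·s, c = 2.99792458e8 m/s, 1 eV = 1.602176634e-19 J.
In SI units: λ = 651 nm = 6.51e-7 m.
Since p = h/λ for a photon, p = 1.018e-27 kg·m/s.
Converting to eV/c: p = 1.905 eV/c ≈ 1.90 eV/c.

1.90 eV/c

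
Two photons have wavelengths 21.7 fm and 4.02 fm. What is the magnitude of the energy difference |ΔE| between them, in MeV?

Using E = hc/λ: E₁ = 9.154 × 10^-12 J, E₂ = 4.941 × 10^-11 J.
|ΔE| = |9.154 × 10^-12 − 4.941 × 10^-11| = 4.03 × 10^-11 J = 251 MeV.

251 MeV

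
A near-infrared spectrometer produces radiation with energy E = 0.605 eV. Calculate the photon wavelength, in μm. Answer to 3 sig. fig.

In SI units: E = 0.605 eV = 9.6932 × 10^-20 J.
For a photon λ = hc/E, so λ = 2.049 × 10^-6 m.
Converting to μm: λ = 2.049 μm ≈ 2.05 μm.

2.05 μm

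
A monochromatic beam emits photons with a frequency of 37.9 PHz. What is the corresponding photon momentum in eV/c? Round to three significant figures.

Take h = 6.62607015·10^-34 J·s, c = 2.99792458·10^8 m/s, 1 eV = 1.602176634·10^-19 J.
Convert to SI: f = 37.9 PHz = 3.79·10^16 Hz.
Since p = hf/c for a photon, p = 8.377·10^-26 kg·m/s.
Converting to eV/c: p = 156.7 eV/c ≈ 157 eV/c.

157 eV/c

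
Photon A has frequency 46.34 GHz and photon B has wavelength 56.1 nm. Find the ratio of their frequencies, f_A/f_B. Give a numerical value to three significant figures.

f_A = 4.634 × 10^10 Hz (from frequency = 46.34 GHz, via f given directly).
f_B = 5.344 × 10^15 Hz (from wavelength = 56.1 nm, via f = c/λ).
Ratio = 4.634 × 10^10 / 5.344 × 10^15 = 8.67 × 10^-6.

8.67 × 10^-6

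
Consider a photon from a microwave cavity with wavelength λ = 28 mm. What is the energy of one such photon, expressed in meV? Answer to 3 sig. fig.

In SI units: λ = 28 mm = 0.028 m.
For a photon E = hc/λ, so E = 7.094e-24 J.
Converting to meV: E = 0.04428 meV ≈ 0.0443 meV.

0.0443 meV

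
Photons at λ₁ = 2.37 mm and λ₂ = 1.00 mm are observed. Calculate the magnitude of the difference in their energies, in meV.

0.717 meV

Using E = hc/λ: E₁ = 8.382e-23 J, E₂ = 1.986e-22 J.
|ΔE| = |8.382e-23 − 1.986e-22| = 1.15e-22 J = 0.717 meV.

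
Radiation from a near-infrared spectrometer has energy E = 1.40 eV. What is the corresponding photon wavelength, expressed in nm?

(h = 6.62607015 × 10^-34 J·s, c = 2.99792458 × 10^8 m/s, 1 eV = 1.602176634 × 10^-19 J.)
First convert: E = 1.40 eV = 2.2430 × 10^-19 J.
The photon relation is λ = hc/E, giving λ = 8.856 × 10^-7 m.
Converting to nm: λ = 885.6 nm ≈ 886 nm.

886 nm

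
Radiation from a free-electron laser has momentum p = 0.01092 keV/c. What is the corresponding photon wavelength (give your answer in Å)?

1140 Å

(h = 6.62607015 × 10^-34 J·s, c = 2.99792458 × 10^8 m/s, 1 eV = 1.602176634 × 10^-19 J.)
In SI units: p = 0.01092 keV/c = 5.8360 × 10^-27 kg·m/s.
Apply λ = h/p: λ = 1.135 × 10^-7 m.
Converting to Å: λ = 1135 Å ≈ 1140 Å.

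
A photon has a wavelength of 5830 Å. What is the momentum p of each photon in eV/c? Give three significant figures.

2.13 eV/c

Take h = 6.62607015·10^-34 J·s, c = 2.99792458·10^8 m/s, 1 eV = 1.602176634·10^-19 J.
First convert: λ = 5830 Å = 5.83·10^-7 m.
Apply p = h/λ: p = 1.137·10^-27 kg·m/s.
Converting to eV/c: p = 2.127 eV/c ≈ 2.13 eV/c.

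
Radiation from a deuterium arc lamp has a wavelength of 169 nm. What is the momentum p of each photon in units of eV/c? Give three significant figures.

(h = 6.62607015e-34 J·s, c = 2.99792458e8 m/s, 1 eV = 1.602176634e-19 J.)
In SI units: λ = 169 nm = 1.69e-7 m.
For a photon p = h/λ, so p = 3.921e-27 kg·m/s.
Converting to eV/c: p = 7.336 eV/c ≈ 7.34 eV/c.

7.34 eV/c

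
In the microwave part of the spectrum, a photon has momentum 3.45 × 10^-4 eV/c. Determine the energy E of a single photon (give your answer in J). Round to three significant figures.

Take c = 2.99792458 × 10^8 m/s, 1 eV = 1.602176634 × 10^-19 J.
First convert: p = 3.45 × 10^-4 eV/c = 1.8438 × 10^-31 kg·m/s.
The photon relation is E = pc, giving E = 5.528 × 10^-23 J.
So E ≈ 5.53 × 10^-23 J.

5.53 × 10^-23 J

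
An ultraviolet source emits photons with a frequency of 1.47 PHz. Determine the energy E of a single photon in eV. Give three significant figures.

6.08 eV

Convert to SI: f = 1.47 PHz = 1.47·10^15 Hz.
Since E = hf for a photon, E = 9.740·10^-19 J.
Converting to eV: E = 6.079 eV ≈ 6.08 eV.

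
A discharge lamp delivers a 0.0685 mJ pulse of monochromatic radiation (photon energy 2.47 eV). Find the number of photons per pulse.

1.73 × 10^14 photons

Per-photon energy: E = 3.957 × 10^-19 J (from energy = 2.47 eV).
N = E_total / E_photon = 6.85 × 10^-5 J / 3.957 × 10^-19 J = 1.73 × 10^14.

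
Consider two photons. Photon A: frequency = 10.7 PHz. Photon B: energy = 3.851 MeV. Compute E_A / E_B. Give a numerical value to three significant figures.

E_A = 7.090e-18 J (from frequency = 10.7 PHz, via E = hf).
E_B = 6.170e-13 J (from energy = 3.851 MeV, via E given directly).
Ratio = 7.090e-18 / 6.170e-13 = 1.15e-5.

1.15e-5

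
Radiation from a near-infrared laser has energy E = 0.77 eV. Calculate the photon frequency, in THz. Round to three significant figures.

186 THz

First convert: E = 0.77 eV = 1.2337 × 10^-19 J.
For a photon f = E/h, so f = 1.862 × 10^14 Hz.
Converting to THz: f = 186.2 THz ≈ 186 THz.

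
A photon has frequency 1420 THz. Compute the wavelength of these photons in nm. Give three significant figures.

(c = 2.99792458 × 10^8 m/s.)
First convert: f = 1420 THz = 1.42 × 10^15 Hz.
For a photon λ = c/f, so λ = 2.111 × 10^-7 m.
Converting to nm: λ = 211.1 nm ≈ 211 nm.

211 nm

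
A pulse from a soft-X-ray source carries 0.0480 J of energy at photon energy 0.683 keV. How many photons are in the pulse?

4.39·10^14 photons

Per-photon energy: E = 1.094·10^-16 J (from energy = 0.683 keV).
N = E_total / E_photon = 0.0480 J / 1.094·10^-16 J = 4.39·10^14.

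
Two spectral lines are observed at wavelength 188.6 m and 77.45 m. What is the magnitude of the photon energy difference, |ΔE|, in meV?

9.43e-6 meV

Using E = hc/λ: E₁ = 1.0533e-27 J, E₂ = 2.5648e-27 J.
|ΔE| = |1.0533e-27 − 2.5648e-27| = 1.51e-27 J = 9.43e-6 meV.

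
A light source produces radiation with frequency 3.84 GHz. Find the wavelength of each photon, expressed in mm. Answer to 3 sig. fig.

Convert to SI: f = 3.84 GHz = 3.84 × 10^9 Hz.
Apply λ = c/f: λ = 0.07807 m.
Converting to mm: λ = 78.07 mm ≈ 78.1 mm.

78.1 mm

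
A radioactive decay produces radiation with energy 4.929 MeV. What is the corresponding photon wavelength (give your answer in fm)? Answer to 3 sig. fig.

In SI units: E = 4.929 MeV = 7.8971e-13 J.
For a photon λ = hc/E, so λ = 2.515e-13 m.
Converting to fm: λ = 251.5 fm ≈ 252 fm.

252 fm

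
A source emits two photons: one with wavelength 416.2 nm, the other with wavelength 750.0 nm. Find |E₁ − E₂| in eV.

Using E = hc/λ: E₁ = 4.7728 × 10^-19 J, E₂ = 2.6486 × 10^-19 J.
|ΔE| = |4.7728 × 10^-19 − 2.6486 × 10^-19| = 2.12 × 10^-19 J = 1.33 eV.

1.33 eV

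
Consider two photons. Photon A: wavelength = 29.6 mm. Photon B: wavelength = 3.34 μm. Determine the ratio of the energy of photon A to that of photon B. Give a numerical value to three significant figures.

E_A = 6.711e-24 J (from wavelength = 29.6 mm, via E = hc/λ).
E_B = 5.947e-20 J (from wavelength = 3.34 μm, via E = hc/λ).
Ratio = 6.711e-24 / 5.947e-20 = 1.13e-4.

1.13e-4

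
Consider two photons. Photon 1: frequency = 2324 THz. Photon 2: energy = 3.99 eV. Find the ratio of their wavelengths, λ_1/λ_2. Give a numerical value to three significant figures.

λ_1 = 1.290 × 10^-7 m (from frequency = 2324 THz, via λ = c/f).
λ_2 = 3.107 × 10^-7 m (from energy = 3.99 eV, via λ = hc/E).
Ratio = 1.290 × 10^-7 / 3.107 × 10^-7 = 0.415.

0.415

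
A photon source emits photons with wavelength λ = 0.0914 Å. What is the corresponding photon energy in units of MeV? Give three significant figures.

0.136 MeV

Use h = 6.62607015 × 10^-34 J·s, c = 2.99792458 × 10^8 m/s, 1 eV = 1.602176634 × 10^-19 J.
First convert: λ = 0.0914 Å = 9.14 × 10^-12 m.
The photon relation is E = hc/λ, giving E = 2.173 × 10^-14 J.
Converting to MeV: E = 0.1357 MeV ≈ 0.136 MeV.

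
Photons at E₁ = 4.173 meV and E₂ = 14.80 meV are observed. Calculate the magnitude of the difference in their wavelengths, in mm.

Using λ = hc/E: λ₁ = 2.9711e-4 m, λ₂ = 8.3773e-5 m.
|Δλ| = |2.9711e-4 − 8.3773e-5| = 2.13e-4 m = 0.213 mm.

0.213 mm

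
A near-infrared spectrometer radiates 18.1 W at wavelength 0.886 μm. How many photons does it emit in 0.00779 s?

Total energy: E_total = P·t = 18.1 × 0.00779 = 0.1410 J.
Per-photon energy: E = 2.242·10^-19 J.
N = E_total / E_photon = 6.29·10^17.

6.29·10^17 photons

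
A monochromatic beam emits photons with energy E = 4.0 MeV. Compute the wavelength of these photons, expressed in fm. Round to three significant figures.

310 fm

First convert: E = 4.0 MeV = 6.4087e-13 J.
Since λ = hc/E for a photon, λ = 3.100e-13 m.
Converting to fm: λ = 310.0 fm ≈ 310 fm.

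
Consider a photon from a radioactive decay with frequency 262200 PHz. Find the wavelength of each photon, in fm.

(c = 2.99792458e8 m/s.)
In SI units: f = 262200 PHz = 2.622e20 Hz.
Since λ = c/f for a photon, λ = 1.143e-12 m.
Converting to fm: λ = 1143 fm ≈ 1140 fm.

1140 fm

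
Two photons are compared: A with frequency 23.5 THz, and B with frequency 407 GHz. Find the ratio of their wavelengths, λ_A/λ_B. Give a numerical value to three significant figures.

λ_A = 1.276e-5 m (from frequency = 23.5 THz, via λ = c/f).
λ_B = 7.366e-4 m (from frequency = 407 GHz, via λ = c/f).
Ratio = 1.276e-5 / 7.366e-4 = 0.0173.

0.0173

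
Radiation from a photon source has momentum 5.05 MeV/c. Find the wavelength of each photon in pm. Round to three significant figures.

0.246 pm

In SI units: p = 5.05 MeV/c = 2.6989 × 10^-21 kg·m/s.
The photon relation is λ = h/p, giving λ = 2.455 × 10^-13 m.
Converting to pm: λ = 0.2455 pm ≈ 0.246 pm.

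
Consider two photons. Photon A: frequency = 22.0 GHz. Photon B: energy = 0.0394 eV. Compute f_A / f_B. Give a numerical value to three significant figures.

2.31 × 10^-3

f_A = 2.200 × 10^10 Hz (from frequency = 22.0 GHz, via f given directly).
f_B = 9.527 × 10^12 Hz (from energy = 0.0394 eV, via f = E/h).
Ratio = 2.200 × 10^10 / 9.527 × 10^12 = 2.31 × 10^-3.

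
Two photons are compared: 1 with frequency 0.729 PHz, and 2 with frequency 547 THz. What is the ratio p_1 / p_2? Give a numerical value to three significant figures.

p_1 = 1.611 × 10^-27 kg·m/s (from frequency = 0.729 PHz, via p = hf/c).
p_2 = 1.209 × 10^-27 kg·m/s (from frequency = 547 THz, via p = hf/c).
Ratio = 1.611 × 10^-27 / 1.209 × 10^-27 = 1.33.

1.33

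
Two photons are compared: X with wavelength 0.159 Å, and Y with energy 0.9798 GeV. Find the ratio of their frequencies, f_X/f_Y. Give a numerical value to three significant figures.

7.96e-5

f_X = 1.885e19 Hz (from wavelength = 0.159 Å, via f = c/λ).
f_Y = 2.369e23 Hz (from energy = 0.9798 GeV, via f = E/h).
Ratio = 1.885e19 / 2.369e23 = 7.96e-5.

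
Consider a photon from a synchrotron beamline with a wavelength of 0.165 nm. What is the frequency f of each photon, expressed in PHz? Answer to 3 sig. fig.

Take c = 2.99792458 × 10^8 m/s.
First convert: λ = 0.165 nm = 1.65 × 10^-10 m.
For a photon f = c/λ, so f = 1.817 × 10^18 Hz.
Converting to PHz: f = 1817 PHz ≈ 1820 PHz.

1820 PHz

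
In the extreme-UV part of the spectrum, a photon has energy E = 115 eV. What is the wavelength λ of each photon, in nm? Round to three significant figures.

Use h = 6.62607015e-34 J·s, c = 2.99792458e8 m/s, 1 eV = 1.602176634e-19 J.
Convert to SI: E = 115 eV = 1.8425e-17 J.
Since λ = hc/E for a photon, λ = 1.078e-8 m.
Converting to nm: λ = 10.78 nm ≈ 10.8 nm.

10.8 nm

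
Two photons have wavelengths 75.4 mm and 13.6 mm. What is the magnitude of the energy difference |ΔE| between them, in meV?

0.0747 meV

Using E = hc/λ: E₁ = 2.635e-24 J, E₂ = 1.461e-23 J.
|ΔE| = |2.635e-24 − 1.461e-23| = 1.20e-23 J = 0.0747 meV.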